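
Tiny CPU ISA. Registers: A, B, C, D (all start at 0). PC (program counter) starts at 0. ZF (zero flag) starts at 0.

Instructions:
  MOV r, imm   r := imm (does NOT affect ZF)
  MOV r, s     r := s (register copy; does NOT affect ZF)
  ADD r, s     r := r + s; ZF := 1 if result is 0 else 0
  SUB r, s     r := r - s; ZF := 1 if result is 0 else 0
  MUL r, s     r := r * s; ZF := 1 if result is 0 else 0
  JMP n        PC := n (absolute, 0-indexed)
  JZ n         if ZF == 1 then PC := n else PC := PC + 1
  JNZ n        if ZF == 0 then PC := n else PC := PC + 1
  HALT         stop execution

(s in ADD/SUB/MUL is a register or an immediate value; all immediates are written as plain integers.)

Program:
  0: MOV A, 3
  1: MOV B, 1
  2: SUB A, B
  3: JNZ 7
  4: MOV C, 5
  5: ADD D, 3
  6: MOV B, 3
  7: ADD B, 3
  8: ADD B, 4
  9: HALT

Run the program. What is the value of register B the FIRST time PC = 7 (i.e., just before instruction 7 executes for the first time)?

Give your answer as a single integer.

Step 1: PC=0 exec 'MOV A, 3'. After: A=3 B=0 C=0 D=0 ZF=0 PC=1
Step 2: PC=1 exec 'MOV B, 1'. After: A=3 B=1 C=0 D=0 ZF=0 PC=2
Step 3: PC=2 exec 'SUB A, B'. After: A=2 B=1 C=0 D=0 ZF=0 PC=3
Step 4: PC=3 exec 'JNZ 7'. After: A=2 B=1 C=0 D=0 ZF=0 PC=7
First time PC=7: B=1

1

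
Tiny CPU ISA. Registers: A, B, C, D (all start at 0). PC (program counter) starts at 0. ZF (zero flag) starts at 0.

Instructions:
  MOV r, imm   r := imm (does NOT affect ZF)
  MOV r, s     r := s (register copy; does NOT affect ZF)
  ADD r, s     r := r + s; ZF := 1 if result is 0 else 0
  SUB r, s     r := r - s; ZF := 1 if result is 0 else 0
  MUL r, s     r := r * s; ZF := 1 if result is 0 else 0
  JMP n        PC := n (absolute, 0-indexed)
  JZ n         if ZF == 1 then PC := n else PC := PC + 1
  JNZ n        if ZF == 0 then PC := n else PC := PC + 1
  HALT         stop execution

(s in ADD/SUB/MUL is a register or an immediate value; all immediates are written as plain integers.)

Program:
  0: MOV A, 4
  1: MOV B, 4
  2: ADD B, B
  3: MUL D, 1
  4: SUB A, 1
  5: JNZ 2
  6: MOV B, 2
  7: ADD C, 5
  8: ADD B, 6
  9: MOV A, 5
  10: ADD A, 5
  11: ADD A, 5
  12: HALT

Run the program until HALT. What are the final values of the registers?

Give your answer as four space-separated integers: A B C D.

Step 1: PC=0 exec 'MOV A, 4'. After: A=4 B=0 C=0 D=0 ZF=0 PC=1
Step 2: PC=1 exec 'MOV B, 4'. After: A=4 B=4 C=0 D=0 ZF=0 PC=2
Step 3: PC=2 exec 'ADD B, B'. After: A=4 B=8 C=0 D=0 ZF=0 PC=3
Step 4: PC=3 exec 'MUL D, 1'. After: A=4 B=8 C=0 D=0 ZF=1 PC=4
Step 5: PC=4 exec 'SUB A, 1'. After: A=3 B=8 C=0 D=0 ZF=0 PC=5
Step 6: PC=5 exec 'JNZ 2'. After: A=3 B=8 C=0 D=0 ZF=0 PC=2
Step 7: PC=2 exec 'ADD B, B'. After: A=3 B=16 C=0 D=0 ZF=0 PC=3
Step 8: PC=3 exec 'MUL D, 1'. After: A=3 B=16 C=0 D=0 ZF=1 PC=4
Step 9: PC=4 exec 'SUB A, 1'. After: A=2 B=16 C=0 D=0 ZF=0 PC=5
Step 10: PC=5 exec 'JNZ 2'. After: A=2 B=16 C=0 D=0 ZF=0 PC=2
Step 11: PC=2 exec 'ADD B, B'. After: A=2 B=32 C=0 D=0 ZF=0 PC=3
Step 12: PC=3 exec 'MUL D, 1'. After: A=2 B=32 C=0 D=0 ZF=1 PC=4
Step 13: PC=4 exec 'SUB A, 1'. After: A=1 B=32 C=0 D=0 ZF=0 PC=5
Step 14: PC=5 exec 'JNZ 2'. After: A=1 B=32 C=0 D=0 ZF=0 PC=2
Step 15: PC=2 exec 'ADD B, B'. After: A=1 B=64 C=0 D=0 ZF=0 PC=3
Step 16: PC=3 exec 'MUL D, 1'. After: A=1 B=64 C=0 D=0 ZF=1 PC=4
Step 17: PC=4 exec 'SUB A, 1'. After: A=0 B=64 C=0 D=0 ZF=1 PC=5
Step 18: PC=5 exec 'JNZ 2'. After: A=0 B=64 C=0 D=0 ZF=1 PC=6
Step 19: PC=6 exec 'MOV B, 2'. After: A=0 B=2 C=0 D=0 ZF=1 PC=7
Step 20: PC=7 exec 'ADD C, 5'. After: A=0 B=2 C=5 D=0 ZF=0 PC=8
Step 21: PC=8 exec 'ADD B, 6'. After: A=0 B=8 C=5 D=0 ZF=0 PC=9
Step 22: PC=9 exec 'MOV A, 5'. After: A=5 B=8 C=5 D=0 ZF=0 PC=10
Step 23: PC=10 exec 'ADD A, 5'. After: A=10 B=8 C=5 D=0 ZF=0 PC=11
Step 24: PC=11 exec 'ADD A, 5'. After: A=15 B=8 C=5 D=0 ZF=0 PC=12
Step 25: PC=12 exec 'HALT'. After: A=15 B=8 C=5 D=0 ZF=0 PC=12 HALTED

Answer: 15 8 5 0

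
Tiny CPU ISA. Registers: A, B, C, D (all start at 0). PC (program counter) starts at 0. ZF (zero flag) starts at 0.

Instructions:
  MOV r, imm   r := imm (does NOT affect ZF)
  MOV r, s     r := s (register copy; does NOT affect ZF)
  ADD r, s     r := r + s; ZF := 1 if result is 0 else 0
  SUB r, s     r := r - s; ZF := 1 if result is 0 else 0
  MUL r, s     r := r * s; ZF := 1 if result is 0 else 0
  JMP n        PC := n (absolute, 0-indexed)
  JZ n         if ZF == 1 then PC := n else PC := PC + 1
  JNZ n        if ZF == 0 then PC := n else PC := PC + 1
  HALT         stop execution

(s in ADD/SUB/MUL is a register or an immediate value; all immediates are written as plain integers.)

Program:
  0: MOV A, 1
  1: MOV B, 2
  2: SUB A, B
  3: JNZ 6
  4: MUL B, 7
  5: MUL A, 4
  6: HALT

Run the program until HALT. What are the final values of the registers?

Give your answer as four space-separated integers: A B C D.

Answer: -1 2 0 0

Derivation:
Step 1: PC=0 exec 'MOV A, 1'. After: A=1 B=0 C=0 D=0 ZF=0 PC=1
Step 2: PC=1 exec 'MOV B, 2'. After: A=1 B=2 C=0 D=0 ZF=0 PC=2
Step 3: PC=2 exec 'SUB A, B'. After: A=-1 B=2 C=0 D=0 ZF=0 PC=3
Step 4: PC=3 exec 'JNZ 6'. After: A=-1 B=2 C=0 D=0 ZF=0 PC=6
Step 5: PC=6 exec 'HALT'. After: A=-1 B=2 C=0 D=0 ZF=0 PC=6 HALTED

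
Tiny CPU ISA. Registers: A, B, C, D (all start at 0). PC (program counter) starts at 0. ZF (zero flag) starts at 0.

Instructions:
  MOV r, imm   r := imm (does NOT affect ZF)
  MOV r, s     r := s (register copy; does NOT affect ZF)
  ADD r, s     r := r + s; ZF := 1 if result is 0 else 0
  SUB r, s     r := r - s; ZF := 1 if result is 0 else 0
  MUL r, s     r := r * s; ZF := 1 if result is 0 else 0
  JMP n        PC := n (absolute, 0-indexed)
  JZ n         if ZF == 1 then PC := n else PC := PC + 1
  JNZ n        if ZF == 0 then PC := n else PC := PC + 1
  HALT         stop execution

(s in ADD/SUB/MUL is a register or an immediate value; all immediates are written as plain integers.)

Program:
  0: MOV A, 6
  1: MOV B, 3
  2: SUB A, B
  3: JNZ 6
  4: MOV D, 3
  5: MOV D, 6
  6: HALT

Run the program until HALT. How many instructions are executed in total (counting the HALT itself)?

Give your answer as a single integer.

Step 1: PC=0 exec 'MOV A, 6'. After: A=6 B=0 C=0 D=0 ZF=0 PC=1
Step 2: PC=1 exec 'MOV B, 3'. After: A=6 B=3 C=0 D=0 ZF=0 PC=2
Step 3: PC=2 exec 'SUB A, B'. After: A=3 B=3 C=0 D=0 ZF=0 PC=3
Step 4: PC=3 exec 'JNZ 6'. After: A=3 B=3 C=0 D=0 ZF=0 PC=6
Step 5: PC=6 exec 'HALT'. After: A=3 B=3 C=0 D=0 ZF=0 PC=6 HALTED
Total instructions executed: 5

Answer: 5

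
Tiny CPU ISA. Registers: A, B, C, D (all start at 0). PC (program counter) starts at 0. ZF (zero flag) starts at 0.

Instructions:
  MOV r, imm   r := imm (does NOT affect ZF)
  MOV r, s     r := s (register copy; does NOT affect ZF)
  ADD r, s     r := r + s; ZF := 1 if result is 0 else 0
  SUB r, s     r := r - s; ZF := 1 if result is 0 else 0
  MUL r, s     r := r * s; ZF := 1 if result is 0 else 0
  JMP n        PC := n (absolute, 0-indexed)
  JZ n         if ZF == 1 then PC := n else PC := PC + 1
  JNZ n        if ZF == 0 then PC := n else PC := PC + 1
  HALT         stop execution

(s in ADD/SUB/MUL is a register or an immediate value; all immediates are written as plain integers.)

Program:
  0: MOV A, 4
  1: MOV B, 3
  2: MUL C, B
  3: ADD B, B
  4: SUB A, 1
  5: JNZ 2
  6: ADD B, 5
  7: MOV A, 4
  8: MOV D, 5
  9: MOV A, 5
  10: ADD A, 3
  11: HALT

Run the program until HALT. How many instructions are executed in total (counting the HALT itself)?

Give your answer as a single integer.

Answer: 24

Derivation:
Step 1: PC=0 exec 'MOV A, 4'. After: A=4 B=0 C=0 D=0 ZF=0 PC=1
Step 2: PC=1 exec 'MOV B, 3'. After: A=4 B=3 C=0 D=0 ZF=0 PC=2
Step 3: PC=2 exec 'MUL C, B'. After: A=4 B=3 C=0 D=0 ZF=1 PC=3
Step 4: PC=3 exec 'ADD B, B'. After: A=4 B=6 C=0 D=0 ZF=0 PC=4
Step 5: PC=4 exec 'SUB A, 1'. After: A=3 B=6 C=0 D=0 ZF=0 PC=5
Step 6: PC=5 exec 'JNZ 2'. After: A=3 B=6 C=0 D=0 ZF=0 PC=2
Step 7: PC=2 exec 'MUL C, B'. After: A=3 B=6 C=0 D=0 ZF=1 PC=3
Step 8: PC=3 exec 'ADD B, B'. After: A=3 B=12 C=0 D=0 ZF=0 PC=4
Step 9: PC=4 exec 'SUB A, 1'. After: A=2 B=12 C=0 D=0 ZF=0 PC=5
Step 10: PC=5 exec 'JNZ 2'. After: A=2 B=12 C=0 D=0 ZF=0 PC=2
Step 11: PC=2 exec 'MUL C, B'. After: A=2 B=12 C=0 D=0 ZF=1 PC=3
Step 12: PC=3 exec 'ADD B, B'. After: A=2 B=24 C=0 D=0 ZF=0 PC=4
Step 13: PC=4 exec 'SUB A, 1'. After: A=1 B=24 C=0 D=0 ZF=0 PC=5
Step 14: PC=5 exec 'JNZ 2'. After: A=1 B=24 C=0 D=0 ZF=0 PC=2
Step 15: PC=2 exec 'MUL C, B'. After: A=1 B=24 C=0 D=0 ZF=1 PC=3
Step 16: PC=3 exec 'ADD B, B'. After: A=1 B=48 C=0 D=0 ZF=0 PC=4
Step 17: PC=4 exec 'SUB A, 1'. After: A=0 B=48 C=0 D=0 ZF=1 PC=5
Step 18: PC=5 exec 'JNZ 2'. After: A=0 B=48 C=0 D=0 ZF=1 PC=6
Step 19: PC=6 exec 'ADD B, 5'. After: A=0 B=53 C=0 D=0 ZF=0 PC=7
Step 20: PC=7 exec 'MOV A, 4'. After: A=4 B=53 C=0 D=0 ZF=0 PC=8
Step 21: PC=8 exec 'MOV D, 5'. After: A=4 B=53 C=0 D=5 ZF=0 PC=9
Step 22: PC=9 exec 'MOV A, 5'. After: A=5 B=53 C=0 D=5 ZF=0 PC=10
Step 23: PC=10 exec 'ADD A, 3'. After: A=8 B=53 C=0 D=5 ZF=0 PC=11
Step 24: PC=11 exec 'HALT'. After: A=8 B=53 C=0 D=5 ZF=0 PC=11 HALTED
Total instructions executed: 24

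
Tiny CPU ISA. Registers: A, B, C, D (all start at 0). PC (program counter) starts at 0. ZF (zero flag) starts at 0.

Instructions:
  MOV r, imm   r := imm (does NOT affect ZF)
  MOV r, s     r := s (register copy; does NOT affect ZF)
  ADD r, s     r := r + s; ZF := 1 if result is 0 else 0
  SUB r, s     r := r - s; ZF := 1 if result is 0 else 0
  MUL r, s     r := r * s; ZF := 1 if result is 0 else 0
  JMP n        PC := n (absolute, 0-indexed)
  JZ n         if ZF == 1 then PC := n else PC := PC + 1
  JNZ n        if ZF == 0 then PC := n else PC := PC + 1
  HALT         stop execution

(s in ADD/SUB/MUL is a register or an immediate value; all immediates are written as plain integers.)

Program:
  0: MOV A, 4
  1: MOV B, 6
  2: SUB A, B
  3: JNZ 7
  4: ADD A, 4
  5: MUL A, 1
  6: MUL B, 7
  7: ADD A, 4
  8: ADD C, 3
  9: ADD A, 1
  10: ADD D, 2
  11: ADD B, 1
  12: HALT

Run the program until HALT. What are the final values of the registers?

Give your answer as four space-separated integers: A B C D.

Answer: 3 7 3 2

Derivation:
Step 1: PC=0 exec 'MOV A, 4'. After: A=4 B=0 C=0 D=0 ZF=0 PC=1
Step 2: PC=1 exec 'MOV B, 6'. After: A=4 B=6 C=0 D=0 ZF=0 PC=2
Step 3: PC=2 exec 'SUB A, B'. After: A=-2 B=6 C=0 D=0 ZF=0 PC=3
Step 4: PC=3 exec 'JNZ 7'. After: A=-2 B=6 C=0 D=0 ZF=0 PC=7
Step 5: PC=7 exec 'ADD A, 4'. After: A=2 B=6 C=0 D=0 ZF=0 PC=8
Step 6: PC=8 exec 'ADD C, 3'. After: A=2 B=6 C=3 D=0 ZF=0 PC=9
Step 7: PC=9 exec 'ADD A, 1'. After: A=3 B=6 C=3 D=0 ZF=0 PC=10
Step 8: PC=10 exec 'ADD D, 2'. After: A=3 B=6 C=3 D=2 ZF=0 PC=11
Step 9: PC=11 exec 'ADD B, 1'. After: A=3 B=7 C=3 D=2 ZF=0 PC=12
Step 10: PC=12 exec 'HALT'. After: A=3 B=7 C=3 D=2 ZF=0 PC=12 HALTED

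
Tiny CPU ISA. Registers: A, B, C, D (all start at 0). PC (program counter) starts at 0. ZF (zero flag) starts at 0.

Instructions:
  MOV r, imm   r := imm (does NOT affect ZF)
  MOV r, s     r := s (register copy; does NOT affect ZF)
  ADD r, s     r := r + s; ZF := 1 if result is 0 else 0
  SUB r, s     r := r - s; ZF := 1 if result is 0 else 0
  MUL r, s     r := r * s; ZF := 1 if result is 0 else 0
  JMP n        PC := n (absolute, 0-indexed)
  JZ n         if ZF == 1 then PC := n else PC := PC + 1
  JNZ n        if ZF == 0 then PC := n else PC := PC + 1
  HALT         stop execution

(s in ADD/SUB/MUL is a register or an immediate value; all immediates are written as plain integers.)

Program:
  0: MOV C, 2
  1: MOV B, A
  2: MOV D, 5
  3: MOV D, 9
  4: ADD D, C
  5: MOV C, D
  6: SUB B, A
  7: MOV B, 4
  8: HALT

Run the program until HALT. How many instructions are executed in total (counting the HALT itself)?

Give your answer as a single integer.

Step 1: PC=0 exec 'MOV C, 2'. After: A=0 B=0 C=2 D=0 ZF=0 PC=1
Step 2: PC=1 exec 'MOV B, A'. After: A=0 B=0 C=2 D=0 ZF=0 PC=2
Step 3: PC=2 exec 'MOV D, 5'. After: A=0 B=0 C=2 D=5 ZF=0 PC=3
Step 4: PC=3 exec 'MOV D, 9'. After: A=0 B=0 C=2 D=9 ZF=0 PC=4
Step 5: PC=4 exec 'ADD D, C'. After: A=0 B=0 C=2 D=11 ZF=0 PC=5
Step 6: PC=5 exec 'MOV C, D'. After: A=0 B=0 C=11 D=11 ZF=0 PC=6
Step 7: PC=6 exec 'SUB B, A'. After: A=0 B=0 C=11 D=11 ZF=1 PC=7
Step 8: PC=7 exec 'MOV B, 4'. After: A=0 B=4 C=11 D=11 ZF=1 PC=8
Step 9: PC=8 exec 'HALT'. After: A=0 B=4 C=11 D=11 ZF=1 PC=8 HALTED
Total instructions executed: 9

Answer: 9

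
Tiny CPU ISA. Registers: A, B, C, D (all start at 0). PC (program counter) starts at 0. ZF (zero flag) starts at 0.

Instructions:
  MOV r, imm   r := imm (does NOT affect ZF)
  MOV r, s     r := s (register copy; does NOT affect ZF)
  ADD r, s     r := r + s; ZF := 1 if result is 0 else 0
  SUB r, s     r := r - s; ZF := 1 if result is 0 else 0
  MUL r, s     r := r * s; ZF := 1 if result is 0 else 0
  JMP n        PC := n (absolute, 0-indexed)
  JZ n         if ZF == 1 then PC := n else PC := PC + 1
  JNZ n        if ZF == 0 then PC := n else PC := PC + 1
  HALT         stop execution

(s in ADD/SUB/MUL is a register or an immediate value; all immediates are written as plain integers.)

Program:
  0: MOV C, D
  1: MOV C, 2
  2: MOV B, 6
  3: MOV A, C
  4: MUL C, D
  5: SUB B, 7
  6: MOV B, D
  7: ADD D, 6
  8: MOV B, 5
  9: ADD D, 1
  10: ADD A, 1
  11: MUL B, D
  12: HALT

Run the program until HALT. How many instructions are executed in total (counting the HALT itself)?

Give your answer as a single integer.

Answer: 13

Derivation:
Step 1: PC=0 exec 'MOV C, D'. After: A=0 B=0 C=0 D=0 ZF=0 PC=1
Step 2: PC=1 exec 'MOV C, 2'. After: A=0 B=0 C=2 D=0 ZF=0 PC=2
Step 3: PC=2 exec 'MOV B, 6'. After: A=0 B=6 C=2 D=0 ZF=0 PC=3
Step 4: PC=3 exec 'MOV A, C'. After: A=2 B=6 C=2 D=0 ZF=0 PC=4
Step 5: PC=4 exec 'MUL C, D'. After: A=2 B=6 C=0 D=0 ZF=1 PC=5
Step 6: PC=5 exec 'SUB B, 7'. After: A=2 B=-1 C=0 D=0 ZF=0 PC=6
Step 7: PC=6 exec 'MOV B, D'. After: A=2 B=0 C=0 D=0 ZF=0 PC=7
Step 8: PC=7 exec 'ADD D, 6'. After: A=2 B=0 C=0 D=6 ZF=0 PC=8
Step 9: PC=8 exec 'MOV B, 5'. After: A=2 B=5 C=0 D=6 ZF=0 PC=9
Step 10: PC=9 exec 'ADD D, 1'. After: A=2 B=5 C=0 D=7 ZF=0 PC=10
Step 11: PC=10 exec 'ADD A, 1'. After: A=3 B=5 C=0 D=7 ZF=0 PC=11
Step 12: PC=11 exec 'MUL B, D'. After: A=3 B=35 C=0 D=7 ZF=0 PC=12
Step 13: PC=12 exec 'HALT'. After: A=3 B=35 C=0 D=7 ZF=0 PC=12 HALTED
Total instructions executed: 13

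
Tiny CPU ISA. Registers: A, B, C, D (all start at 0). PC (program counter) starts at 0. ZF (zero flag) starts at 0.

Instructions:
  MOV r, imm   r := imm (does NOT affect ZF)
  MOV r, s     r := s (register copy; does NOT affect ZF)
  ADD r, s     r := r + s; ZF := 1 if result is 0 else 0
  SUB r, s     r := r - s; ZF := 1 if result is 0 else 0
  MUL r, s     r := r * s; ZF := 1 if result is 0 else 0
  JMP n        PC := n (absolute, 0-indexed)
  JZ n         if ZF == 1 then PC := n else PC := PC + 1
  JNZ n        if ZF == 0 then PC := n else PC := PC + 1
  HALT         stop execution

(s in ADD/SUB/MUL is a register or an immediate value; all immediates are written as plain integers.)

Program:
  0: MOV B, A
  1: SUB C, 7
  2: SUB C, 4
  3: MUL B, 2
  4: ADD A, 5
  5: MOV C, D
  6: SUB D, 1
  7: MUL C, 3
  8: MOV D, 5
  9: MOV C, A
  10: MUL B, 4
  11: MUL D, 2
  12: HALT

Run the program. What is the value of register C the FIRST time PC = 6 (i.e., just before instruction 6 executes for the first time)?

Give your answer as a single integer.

Step 1: PC=0 exec 'MOV B, A'. After: A=0 B=0 C=0 D=0 ZF=0 PC=1
Step 2: PC=1 exec 'SUB C, 7'. After: A=0 B=0 C=-7 D=0 ZF=0 PC=2
Step 3: PC=2 exec 'SUB C, 4'. After: A=0 B=0 C=-11 D=0 ZF=0 PC=3
Step 4: PC=3 exec 'MUL B, 2'. After: A=0 B=0 C=-11 D=0 ZF=1 PC=4
Step 5: PC=4 exec 'ADD A, 5'. After: A=5 B=0 C=-11 D=0 ZF=0 PC=5
Step 6: PC=5 exec 'MOV C, D'. After: A=5 B=0 C=0 D=0 ZF=0 PC=6
First time PC=6: C=0

0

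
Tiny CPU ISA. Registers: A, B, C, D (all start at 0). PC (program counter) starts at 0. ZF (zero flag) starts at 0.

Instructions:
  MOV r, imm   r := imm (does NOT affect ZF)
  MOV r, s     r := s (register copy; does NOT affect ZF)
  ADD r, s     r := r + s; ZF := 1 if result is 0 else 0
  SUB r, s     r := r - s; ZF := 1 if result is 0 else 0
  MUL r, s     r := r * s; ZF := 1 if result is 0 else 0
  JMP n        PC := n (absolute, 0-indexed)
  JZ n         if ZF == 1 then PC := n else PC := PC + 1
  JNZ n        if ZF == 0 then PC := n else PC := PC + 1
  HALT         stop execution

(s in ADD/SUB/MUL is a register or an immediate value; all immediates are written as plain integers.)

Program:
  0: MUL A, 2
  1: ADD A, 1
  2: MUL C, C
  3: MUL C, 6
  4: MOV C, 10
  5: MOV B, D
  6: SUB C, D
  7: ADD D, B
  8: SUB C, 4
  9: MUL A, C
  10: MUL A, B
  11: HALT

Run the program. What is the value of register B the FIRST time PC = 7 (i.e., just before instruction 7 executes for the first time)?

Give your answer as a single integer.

Step 1: PC=0 exec 'MUL A, 2'. After: A=0 B=0 C=0 D=0 ZF=1 PC=1
Step 2: PC=1 exec 'ADD A, 1'. After: A=1 B=0 C=0 D=0 ZF=0 PC=2
Step 3: PC=2 exec 'MUL C, C'. After: A=1 B=0 C=0 D=0 ZF=1 PC=3
Step 4: PC=3 exec 'MUL C, 6'. After: A=1 B=0 C=0 D=0 ZF=1 PC=4
Step 5: PC=4 exec 'MOV C, 10'. After: A=1 B=0 C=10 D=0 ZF=1 PC=5
Step 6: PC=5 exec 'MOV B, D'. After: A=1 B=0 C=10 D=0 ZF=1 PC=6
Step 7: PC=6 exec 'SUB C, D'. After: A=1 B=0 C=10 D=0 ZF=0 PC=7
First time PC=7: B=0

0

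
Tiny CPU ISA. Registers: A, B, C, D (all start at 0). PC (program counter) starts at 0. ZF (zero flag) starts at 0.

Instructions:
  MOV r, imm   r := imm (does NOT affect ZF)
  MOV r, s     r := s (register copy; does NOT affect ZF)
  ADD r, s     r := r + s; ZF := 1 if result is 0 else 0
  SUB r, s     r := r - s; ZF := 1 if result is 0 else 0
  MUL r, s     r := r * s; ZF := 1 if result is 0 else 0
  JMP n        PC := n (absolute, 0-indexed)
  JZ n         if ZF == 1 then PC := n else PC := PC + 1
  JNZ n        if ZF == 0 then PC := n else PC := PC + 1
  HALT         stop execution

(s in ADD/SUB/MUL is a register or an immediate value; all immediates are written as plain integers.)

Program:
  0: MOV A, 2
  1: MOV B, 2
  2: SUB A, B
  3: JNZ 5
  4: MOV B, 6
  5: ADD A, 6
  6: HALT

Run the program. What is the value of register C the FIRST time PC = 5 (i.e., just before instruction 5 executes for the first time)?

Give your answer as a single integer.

Step 1: PC=0 exec 'MOV A, 2'. After: A=2 B=0 C=0 D=0 ZF=0 PC=1
Step 2: PC=1 exec 'MOV B, 2'. After: A=2 B=2 C=0 D=0 ZF=0 PC=2
Step 3: PC=2 exec 'SUB A, B'. After: A=0 B=2 C=0 D=0 ZF=1 PC=3
Step 4: PC=3 exec 'JNZ 5'. After: A=0 B=2 C=0 D=0 ZF=1 PC=4
Step 5: PC=4 exec 'MOV B, 6'. After: A=0 B=6 C=0 D=0 ZF=1 PC=5
First time PC=5: C=0

0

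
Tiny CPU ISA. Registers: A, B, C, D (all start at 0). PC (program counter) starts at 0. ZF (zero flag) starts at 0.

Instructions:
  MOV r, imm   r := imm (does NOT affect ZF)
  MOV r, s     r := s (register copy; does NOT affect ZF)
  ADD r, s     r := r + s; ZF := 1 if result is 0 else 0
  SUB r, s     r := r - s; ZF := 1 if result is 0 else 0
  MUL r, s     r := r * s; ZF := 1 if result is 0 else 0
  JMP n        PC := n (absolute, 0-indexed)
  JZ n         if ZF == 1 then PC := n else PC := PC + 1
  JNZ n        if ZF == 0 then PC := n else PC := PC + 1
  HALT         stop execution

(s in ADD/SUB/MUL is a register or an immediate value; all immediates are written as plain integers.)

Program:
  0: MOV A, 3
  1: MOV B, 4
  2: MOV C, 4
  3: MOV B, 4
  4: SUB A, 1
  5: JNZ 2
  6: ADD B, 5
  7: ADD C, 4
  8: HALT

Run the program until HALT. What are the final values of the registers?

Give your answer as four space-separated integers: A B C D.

Step 1: PC=0 exec 'MOV A, 3'. After: A=3 B=0 C=0 D=0 ZF=0 PC=1
Step 2: PC=1 exec 'MOV B, 4'. After: A=3 B=4 C=0 D=0 ZF=0 PC=2
Step 3: PC=2 exec 'MOV C, 4'. After: A=3 B=4 C=4 D=0 ZF=0 PC=3
Step 4: PC=3 exec 'MOV B, 4'. After: A=3 B=4 C=4 D=0 ZF=0 PC=4
Step 5: PC=4 exec 'SUB A, 1'. After: A=2 B=4 C=4 D=0 ZF=0 PC=5
Step 6: PC=5 exec 'JNZ 2'. After: A=2 B=4 C=4 D=0 ZF=0 PC=2
Step 7: PC=2 exec 'MOV C, 4'. After: A=2 B=4 C=4 D=0 ZF=0 PC=3
Step 8: PC=3 exec 'MOV B, 4'. After: A=2 B=4 C=4 D=0 ZF=0 PC=4
Step 9: PC=4 exec 'SUB A, 1'. After: A=1 B=4 C=4 D=0 ZF=0 PC=5
Step 10: PC=5 exec 'JNZ 2'. After: A=1 B=4 C=4 D=0 ZF=0 PC=2
Step 11: PC=2 exec 'MOV C, 4'. After: A=1 B=4 C=4 D=0 ZF=0 PC=3
Step 12: PC=3 exec 'MOV B, 4'. After: A=1 B=4 C=4 D=0 ZF=0 PC=4
Step 13: PC=4 exec 'SUB A, 1'. After: A=0 B=4 C=4 D=0 ZF=1 PC=5
Step 14: PC=5 exec 'JNZ 2'. After: A=0 B=4 C=4 D=0 ZF=1 PC=6
Step 15: PC=6 exec 'ADD B, 5'. After: A=0 B=9 C=4 D=0 ZF=0 PC=7
Step 16: PC=7 exec 'ADD C, 4'. After: A=0 B=9 C=8 D=0 ZF=0 PC=8
Step 17: PC=8 exec 'HALT'. After: A=0 B=9 C=8 D=0 ZF=0 PC=8 HALTED

Answer: 0 9 8 0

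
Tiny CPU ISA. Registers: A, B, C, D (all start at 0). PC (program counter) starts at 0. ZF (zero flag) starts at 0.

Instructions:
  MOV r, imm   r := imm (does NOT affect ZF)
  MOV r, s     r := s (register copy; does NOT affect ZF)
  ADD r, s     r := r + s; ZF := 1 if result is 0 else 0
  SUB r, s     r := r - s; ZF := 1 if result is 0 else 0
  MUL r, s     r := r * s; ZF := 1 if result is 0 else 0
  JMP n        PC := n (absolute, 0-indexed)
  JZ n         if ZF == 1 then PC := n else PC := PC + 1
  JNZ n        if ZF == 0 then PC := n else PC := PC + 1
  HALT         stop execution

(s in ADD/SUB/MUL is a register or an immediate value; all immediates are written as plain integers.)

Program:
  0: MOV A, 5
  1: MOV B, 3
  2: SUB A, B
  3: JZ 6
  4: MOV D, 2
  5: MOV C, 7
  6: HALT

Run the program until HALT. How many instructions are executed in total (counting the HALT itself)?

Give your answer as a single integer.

Step 1: PC=0 exec 'MOV A, 5'. After: A=5 B=0 C=0 D=0 ZF=0 PC=1
Step 2: PC=1 exec 'MOV B, 3'. After: A=5 B=3 C=0 D=0 ZF=0 PC=2
Step 3: PC=2 exec 'SUB A, B'. After: A=2 B=3 C=0 D=0 ZF=0 PC=3
Step 4: PC=3 exec 'JZ 6'. After: A=2 B=3 C=0 D=0 ZF=0 PC=4
Step 5: PC=4 exec 'MOV D, 2'. After: A=2 B=3 C=0 D=2 ZF=0 PC=5
Step 6: PC=5 exec 'MOV C, 7'. After: A=2 B=3 C=7 D=2 ZF=0 PC=6
Step 7: PC=6 exec 'HALT'. After: A=2 B=3 C=7 D=2 ZF=0 PC=6 HALTED
Total instructions executed: 7

Answer: 7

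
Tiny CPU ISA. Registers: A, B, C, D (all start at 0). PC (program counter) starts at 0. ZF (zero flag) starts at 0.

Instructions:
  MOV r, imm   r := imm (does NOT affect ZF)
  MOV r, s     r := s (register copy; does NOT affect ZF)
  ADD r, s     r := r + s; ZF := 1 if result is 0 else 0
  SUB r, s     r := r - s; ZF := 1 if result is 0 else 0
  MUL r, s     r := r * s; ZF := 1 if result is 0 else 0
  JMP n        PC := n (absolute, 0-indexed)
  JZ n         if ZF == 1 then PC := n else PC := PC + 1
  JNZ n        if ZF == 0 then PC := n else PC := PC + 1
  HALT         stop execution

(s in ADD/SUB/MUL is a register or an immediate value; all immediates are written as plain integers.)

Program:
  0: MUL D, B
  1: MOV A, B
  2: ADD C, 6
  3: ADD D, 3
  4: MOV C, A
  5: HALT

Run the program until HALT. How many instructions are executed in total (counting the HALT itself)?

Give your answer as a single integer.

Step 1: PC=0 exec 'MUL D, B'. After: A=0 B=0 C=0 D=0 ZF=1 PC=1
Step 2: PC=1 exec 'MOV A, B'. After: A=0 B=0 C=0 D=0 ZF=1 PC=2
Step 3: PC=2 exec 'ADD C, 6'. After: A=0 B=0 C=6 D=0 ZF=0 PC=3
Step 4: PC=3 exec 'ADD D, 3'. After: A=0 B=0 C=6 D=3 ZF=0 PC=4
Step 5: PC=4 exec 'MOV C, A'. After: A=0 B=0 C=0 D=3 ZF=0 PC=5
Step 6: PC=5 exec 'HALT'. After: A=0 B=0 C=0 D=3 ZF=0 PC=5 HALTED
Total instructions executed: 6

Answer: 6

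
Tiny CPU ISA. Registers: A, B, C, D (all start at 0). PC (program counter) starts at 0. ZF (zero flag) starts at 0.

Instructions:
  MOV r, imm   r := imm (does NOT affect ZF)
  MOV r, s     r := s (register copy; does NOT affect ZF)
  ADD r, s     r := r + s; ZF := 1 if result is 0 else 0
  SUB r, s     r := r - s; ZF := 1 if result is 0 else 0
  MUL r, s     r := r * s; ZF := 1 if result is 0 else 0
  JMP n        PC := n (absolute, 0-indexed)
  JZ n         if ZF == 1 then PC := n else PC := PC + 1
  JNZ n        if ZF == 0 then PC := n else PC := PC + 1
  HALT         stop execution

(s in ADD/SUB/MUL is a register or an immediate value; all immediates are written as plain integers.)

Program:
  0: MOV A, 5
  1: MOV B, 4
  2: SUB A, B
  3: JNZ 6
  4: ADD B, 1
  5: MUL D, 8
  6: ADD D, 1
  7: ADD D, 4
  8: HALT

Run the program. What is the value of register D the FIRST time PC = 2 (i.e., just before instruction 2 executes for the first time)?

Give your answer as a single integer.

Step 1: PC=0 exec 'MOV A, 5'. After: A=5 B=0 C=0 D=0 ZF=0 PC=1
Step 2: PC=1 exec 'MOV B, 4'. After: A=5 B=4 C=0 D=0 ZF=0 PC=2
First time PC=2: D=0

0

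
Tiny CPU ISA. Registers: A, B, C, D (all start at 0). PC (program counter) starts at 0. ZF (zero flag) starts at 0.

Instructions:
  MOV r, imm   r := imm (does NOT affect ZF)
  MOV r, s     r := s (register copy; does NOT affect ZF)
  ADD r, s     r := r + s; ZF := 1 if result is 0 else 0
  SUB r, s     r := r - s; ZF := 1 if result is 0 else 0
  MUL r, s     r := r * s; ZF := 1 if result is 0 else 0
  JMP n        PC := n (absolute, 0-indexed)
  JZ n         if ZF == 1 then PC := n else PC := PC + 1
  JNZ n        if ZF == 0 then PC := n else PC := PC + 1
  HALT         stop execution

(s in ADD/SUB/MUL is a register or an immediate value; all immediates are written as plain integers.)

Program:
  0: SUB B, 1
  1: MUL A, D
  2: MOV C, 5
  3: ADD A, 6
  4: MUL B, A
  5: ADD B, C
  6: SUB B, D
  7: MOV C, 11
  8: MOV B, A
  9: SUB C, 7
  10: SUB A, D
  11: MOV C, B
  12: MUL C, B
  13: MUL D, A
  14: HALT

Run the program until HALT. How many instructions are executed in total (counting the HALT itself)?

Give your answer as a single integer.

Step 1: PC=0 exec 'SUB B, 1'. After: A=0 B=-1 C=0 D=0 ZF=0 PC=1
Step 2: PC=1 exec 'MUL A, D'. After: A=0 B=-1 C=0 D=0 ZF=1 PC=2
Step 3: PC=2 exec 'MOV C, 5'. After: A=0 B=-1 C=5 D=0 ZF=1 PC=3
Step 4: PC=3 exec 'ADD A, 6'. After: A=6 B=-1 C=5 D=0 ZF=0 PC=4
Step 5: PC=4 exec 'MUL B, A'. After: A=6 B=-6 C=5 D=0 ZF=0 PC=5
Step 6: PC=5 exec 'ADD B, C'. After: A=6 B=-1 C=5 D=0 ZF=0 PC=6
Step 7: PC=6 exec 'SUB B, D'. After: A=6 B=-1 C=5 D=0 ZF=0 PC=7
Step 8: PC=7 exec 'MOV C, 11'. After: A=6 B=-1 C=11 D=0 ZF=0 PC=8
Step 9: PC=8 exec 'MOV B, A'. After: A=6 B=6 C=11 D=0 ZF=0 PC=9
Step 10: PC=9 exec 'SUB C, 7'. After: A=6 B=6 C=4 D=0 ZF=0 PC=10
Step 11: PC=10 exec 'SUB A, D'. After: A=6 B=6 C=4 D=0 ZF=0 PC=11
Step 12: PC=11 exec 'MOV C, B'. After: A=6 B=6 C=6 D=0 ZF=0 PC=12
Step 13: PC=12 exec 'MUL C, B'. After: A=6 B=6 C=36 D=0 ZF=0 PC=13
Step 14: PC=13 exec 'MUL D, A'. After: A=6 B=6 C=36 D=0 ZF=1 PC=14
Step 15: PC=14 exec 'HALT'. After: A=6 B=6 C=36 D=0 ZF=1 PC=14 HALTED
Total instructions executed: 15

Answer: 15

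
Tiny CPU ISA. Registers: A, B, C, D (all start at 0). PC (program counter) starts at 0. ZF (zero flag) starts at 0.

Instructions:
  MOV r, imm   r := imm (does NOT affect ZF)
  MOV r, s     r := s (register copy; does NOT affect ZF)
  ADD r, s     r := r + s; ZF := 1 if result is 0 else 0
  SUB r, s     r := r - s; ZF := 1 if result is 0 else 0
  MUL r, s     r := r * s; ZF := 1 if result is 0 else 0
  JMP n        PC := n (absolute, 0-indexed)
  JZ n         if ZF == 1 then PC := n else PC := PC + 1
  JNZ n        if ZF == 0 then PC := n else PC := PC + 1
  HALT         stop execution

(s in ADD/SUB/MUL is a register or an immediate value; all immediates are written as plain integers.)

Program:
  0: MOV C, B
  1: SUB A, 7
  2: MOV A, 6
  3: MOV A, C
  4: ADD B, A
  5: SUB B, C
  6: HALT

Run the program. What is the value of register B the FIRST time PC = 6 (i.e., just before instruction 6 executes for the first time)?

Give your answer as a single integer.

Step 1: PC=0 exec 'MOV C, B'. After: A=0 B=0 C=0 D=0 ZF=0 PC=1
Step 2: PC=1 exec 'SUB A, 7'. After: A=-7 B=0 C=0 D=0 ZF=0 PC=2
Step 3: PC=2 exec 'MOV A, 6'. After: A=6 B=0 C=0 D=0 ZF=0 PC=3
Step 4: PC=3 exec 'MOV A, C'. After: A=0 B=0 C=0 D=0 ZF=0 PC=4
Step 5: PC=4 exec 'ADD B, A'. After: A=0 B=0 C=0 D=0 ZF=1 PC=5
Step 6: PC=5 exec 'SUB B, C'. After: A=0 B=0 C=0 D=0 ZF=1 PC=6
First time PC=6: B=0

0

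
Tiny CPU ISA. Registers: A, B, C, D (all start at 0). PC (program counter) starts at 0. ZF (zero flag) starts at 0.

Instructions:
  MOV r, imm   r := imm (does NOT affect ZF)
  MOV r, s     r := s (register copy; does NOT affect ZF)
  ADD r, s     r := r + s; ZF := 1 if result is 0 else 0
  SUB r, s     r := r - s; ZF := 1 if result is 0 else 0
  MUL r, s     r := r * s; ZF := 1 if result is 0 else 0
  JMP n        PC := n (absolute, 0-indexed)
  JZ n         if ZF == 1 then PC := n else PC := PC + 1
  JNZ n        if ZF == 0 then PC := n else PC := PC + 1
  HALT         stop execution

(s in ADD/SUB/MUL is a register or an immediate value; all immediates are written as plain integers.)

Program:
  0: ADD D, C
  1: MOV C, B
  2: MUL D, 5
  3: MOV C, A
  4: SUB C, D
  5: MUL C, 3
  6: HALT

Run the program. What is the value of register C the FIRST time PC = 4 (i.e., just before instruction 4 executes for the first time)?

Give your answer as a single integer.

Step 1: PC=0 exec 'ADD D, C'. After: A=0 B=0 C=0 D=0 ZF=1 PC=1
Step 2: PC=1 exec 'MOV C, B'. After: A=0 B=0 C=0 D=0 ZF=1 PC=2
Step 3: PC=2 exec 'MUL D, 5'. After: A=0 B=0 C=0 D=0 ZF=1 PC=3
Step 4: PC=3 exec 'MOV C, A'. After: A=0 B=0 C=0 D=0 ZF=1 PC=4
First time PC=4: C=0

0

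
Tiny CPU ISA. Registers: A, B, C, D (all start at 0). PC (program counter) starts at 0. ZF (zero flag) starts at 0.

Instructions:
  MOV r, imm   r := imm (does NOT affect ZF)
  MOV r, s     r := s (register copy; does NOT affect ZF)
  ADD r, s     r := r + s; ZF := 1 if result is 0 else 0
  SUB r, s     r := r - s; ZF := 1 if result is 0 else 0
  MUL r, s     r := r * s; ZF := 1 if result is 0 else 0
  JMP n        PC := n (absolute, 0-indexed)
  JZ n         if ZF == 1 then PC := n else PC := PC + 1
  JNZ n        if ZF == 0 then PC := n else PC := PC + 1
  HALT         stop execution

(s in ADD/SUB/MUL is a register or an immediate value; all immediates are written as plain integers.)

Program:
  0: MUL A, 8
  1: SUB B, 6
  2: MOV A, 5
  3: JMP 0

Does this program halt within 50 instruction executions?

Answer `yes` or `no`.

Answer: no

Derivation:
Step 1: PC=0 exec 'MUL A, 8'. After: A=0 B=0 C=0 D=0 ZF=1 PC=1
Step 2: PC=1 exec 'SUB B, 6'. After: A=0 B=-6 C=0 D=0 ZF=0 PC=2
Step 3: PC=2 exec 'MOV A, 5'. After: A=5 B=-6 C=0 D=0 ZF=0 PC=3
Step 4: PC=3 exec 'JMP 0'. After: A=5 B=-6 C=0 D=0 ZF=0 PC=0
Step 5: PC=0 exec 'MUL A, 8'. After: A=40 B=-6 C=0 D=0 ZF=0 PC=1
Step 6: PC=1 exec 'SUB B, 6'. After: A=40 B=-12 C=0 D=0 ZF=0 PC=2
Step 7: PC=2 exec 'MOV A, 5'. After: A=5 B=-12 C=0 D=0 ZF=0 PC=3
Step 8: PC=3 exec 'JMP 0'. After: A=5 B=-12 C=0 D=0 ZF=0 PC=0
Step 9: PC=0 exec 'MUL A, 8'. After: A=40 B=-12 C=0 D=0 ZF=0 PC=1
Step 10: PC=1 exec 'SUB B, 6'. After: A=40 B=-18 C=0 D=0 ZF=0 PC=2
Step 11: PC=2 exec 'MOV A, 5'. After: A=5 B=-18 C=0 D=0 ZF=0 PC=3
Step 12: PC=3 exec 'JMP 0'. After: A=5 B=-18 C=0 D=0 ZF=0 PC=0
Step 13: PC=0 exec 'MUL A, 8'. After: A=40 B=-18 C=0 D=0 ZF=0 PC=1
Step 14: PC=1 exec 'SUB B, 6'. After: A=40 B=-24 C=0 D=0 ZF=0 PC=2
Step 15: PC=2 exec 'MOV A, 5'. After: A=5 B=-24 C=0 D=0 ZF=0 PC=3
After 50 steps: not halted. PC revisits the same instructions with no path to HALT; will never halt.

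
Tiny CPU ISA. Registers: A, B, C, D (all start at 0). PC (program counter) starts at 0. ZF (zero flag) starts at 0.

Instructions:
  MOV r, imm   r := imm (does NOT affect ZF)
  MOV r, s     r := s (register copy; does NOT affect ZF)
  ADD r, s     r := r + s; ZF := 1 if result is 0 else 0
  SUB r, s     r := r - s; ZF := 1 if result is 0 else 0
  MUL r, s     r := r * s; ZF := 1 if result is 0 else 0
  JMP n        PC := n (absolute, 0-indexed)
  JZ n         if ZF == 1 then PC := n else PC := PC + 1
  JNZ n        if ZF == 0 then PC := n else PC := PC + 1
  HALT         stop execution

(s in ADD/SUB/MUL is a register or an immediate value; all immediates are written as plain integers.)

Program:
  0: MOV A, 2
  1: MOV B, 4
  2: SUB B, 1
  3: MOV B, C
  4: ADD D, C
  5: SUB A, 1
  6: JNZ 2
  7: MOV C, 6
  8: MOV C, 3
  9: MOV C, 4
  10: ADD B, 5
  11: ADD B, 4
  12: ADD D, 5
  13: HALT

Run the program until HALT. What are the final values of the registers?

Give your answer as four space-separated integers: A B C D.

Step 1: PC=0 exec 'MOV A, 2'. After: A=2 B=0 C=0 D=0 ZF=0 PC=1
Step 2: PC=1 exec 'MOV B, 4'. After: A=2 B=4 C=0 D=0 ZF=0 PC=2
Step 3: PC=2 exec 'SUB B, 1'. After: A=2 B=3 C=0 D=0 ZF=0 PC=3
Step 4: PC=3 exec 'MOV B, C'. After: A=2 B=0 C=0 D=0 ZF=0 PC=4
Step 5: PC=4 exec 'ADD D, C'. After: A=2 B=0 C=0 D=0 ZF=1 PC=5
Step 6: PC=5 exec 'SUB A, 1'. After: A=1 B=0 C=0 D=0 ZF=0 PC=6
Step 7: PC=6 exec 'JNZ 2'. After: A=1 B=0 C=0 D=0 ZF=0 PC=2
Step 8: PC=2 exec 'SUB B, 1'. After: A=1 B=-1 C=0 D=0 ZF=0 PC=3
Step 9: PC=3 exec 'MOV B, C'. After: A=1 B=0 C=0 D=0 ZF=0 PC=4
Step 10: PC=4 exec 'ADD D, C'. After: A=1 B=0 C=0 D=0 ZF=1 PC=5
Step 11: PC=5 exec 'SUB A, 1'. After: A=0 B=0 C=0 D=0 ZF=1 PC=6
Step 12: PC=6 exec 'JNZ 2'. After: A=0 B=0 C=0 D=0 ZF=1 PC=7
Step 13: PC=7 exec 'MOV C, 6'. After: A=0 B=0 C=6 D=0 ZF=1 PC=8
Step 14: PC=8 exec 'MOV C, 3'. After: A=0 B=0 C=3 D=0 ZF=1 PC=9
Step 15: PC=9 exec 'MOV C, 4'. After: A=0 B=0 C=4 D=0 ZF=1 PC=10
Step 16: PC=10 exec 'ADD B, 5'. After: A=0 B=5 C=4 D=0 ZF=0 PC=11
Step 17: PC=11 exec 'ADD B, 4'. After: A=0 B=9 C=4 D=0 ZF=0 PC=12
Step 18: PC=12 exec 'ADD D, 5'. After: A=0 B=9 C=4 D=5 ZF=0 PC=13
Step 19: PC=13 exec 'HALT'. After: A=0 B=9 C=4 D=5 ZF=0 PC=13 HALTED

Answer: 0 9 4 5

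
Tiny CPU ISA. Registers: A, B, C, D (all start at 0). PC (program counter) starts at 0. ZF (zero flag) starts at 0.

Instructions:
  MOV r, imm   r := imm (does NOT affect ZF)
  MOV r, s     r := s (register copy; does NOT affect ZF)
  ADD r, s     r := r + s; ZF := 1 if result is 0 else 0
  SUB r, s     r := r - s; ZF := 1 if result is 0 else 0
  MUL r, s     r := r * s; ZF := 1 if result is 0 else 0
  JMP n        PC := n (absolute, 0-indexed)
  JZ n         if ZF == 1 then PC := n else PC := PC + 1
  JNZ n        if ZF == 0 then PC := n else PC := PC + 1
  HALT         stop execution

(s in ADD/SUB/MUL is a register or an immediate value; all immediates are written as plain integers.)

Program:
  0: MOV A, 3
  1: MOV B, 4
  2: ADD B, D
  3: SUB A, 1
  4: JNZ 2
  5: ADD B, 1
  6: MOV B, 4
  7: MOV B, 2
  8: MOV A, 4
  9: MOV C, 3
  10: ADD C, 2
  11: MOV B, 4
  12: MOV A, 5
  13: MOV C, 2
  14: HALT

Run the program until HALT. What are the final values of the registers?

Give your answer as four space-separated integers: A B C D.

Step 1: PC=0 exec 'MOV A, 3'. After: A=3 B=0 C=0 D=0 ZF=0 PC=1
Step 2: PC=1 exec 'MOV B, 4'. After: A=3 B=4 C=0 D=0 ZF=0 PC=2
Step 3: PC=2 exec 'ADD B, D'. After: A=3 B=4 C=0 D=0 ZF=0 PC=3
Step 4: PC=3 exec 'SUB A, 1'. After: A=2 B=4 C=0 D=0 ZF=0 PC=4
Step 5: PC=4 exec 'JNZ 2'. After: A=2 B=4 C=0 D=0 ZF=0 PC=2
Step 6: PC=2 exec 'ADD B, D'. After: A=2 B=4 C=0 D=0 ZF=0 PC=3
Step 7: PC=3 exec 'SUB A, 1'. After: A=1 B=4 C=0 D=0 ZF=0 PC=4
Step 8: PC=4 exec 'JNZ 2'. After: A=1 B=4 C=0 D=0 ZF=0 PC=2
Step 9: PC=2 exec 'ADD B, D'. After: A=1 B=4 C=0 D=0 ZF=0 PC=3
Step 10: PC=3 exec 'SUB A, 1'. After: A=0 B=4 C=0 D=0 ZF=1 PC=4
Step 11: PC=4 exec 'JNZ 2'. After: A=0 B=4 C=0 D=0 ZF=1 PC=5
Step 12: PC=5 exec 'ADD B, 1'. After: A=0 B=5 C=0 D=0 ZF=0 PC=6
Step 13: PC=6 exec 'MOV B, 4'. After: A=0 B=4 C=0 D=0 ZF=0 PC=7
Step 14: PC=7 exec 'MOV B, 2'. After: A=0 B=2 C=0 D=0 ZF=0 PC=8
Step 15: PC=8 exec 'MOV A, 4'. After: A=4 B=2 C=0 D=0 ZF=0 PC=9
Step 16: PC=9 exec 'MOV C, 3'. After: A=4 B=2 C=3 D=0 ZF=0 PC=10
Step 17: PC=10 exec 'ADD C, 2'. After: A=4 B=2 C=5 D=0 ZF=0 PC=11
Step 18: PC=11 exec 'MOV B, 4'. After: A=4 B=4 C=5 D=0 ZF=0 PC=12
Step 19: PC=12 exec 'MOV A, 5'. After: A=5 B=4 C=5 D=0 ZF=0 PC=13
Step 20: PC=13 exec 'MOV C, 2'. After: A=5 B=4 C=2 D=0 ZF=0 PC=14
Step 21: PC=14 exec 'HALT'. After: A=5 B=4 C=2 D=0 ZF=0 PC=14 HALTED

Answer: 5 4 2 0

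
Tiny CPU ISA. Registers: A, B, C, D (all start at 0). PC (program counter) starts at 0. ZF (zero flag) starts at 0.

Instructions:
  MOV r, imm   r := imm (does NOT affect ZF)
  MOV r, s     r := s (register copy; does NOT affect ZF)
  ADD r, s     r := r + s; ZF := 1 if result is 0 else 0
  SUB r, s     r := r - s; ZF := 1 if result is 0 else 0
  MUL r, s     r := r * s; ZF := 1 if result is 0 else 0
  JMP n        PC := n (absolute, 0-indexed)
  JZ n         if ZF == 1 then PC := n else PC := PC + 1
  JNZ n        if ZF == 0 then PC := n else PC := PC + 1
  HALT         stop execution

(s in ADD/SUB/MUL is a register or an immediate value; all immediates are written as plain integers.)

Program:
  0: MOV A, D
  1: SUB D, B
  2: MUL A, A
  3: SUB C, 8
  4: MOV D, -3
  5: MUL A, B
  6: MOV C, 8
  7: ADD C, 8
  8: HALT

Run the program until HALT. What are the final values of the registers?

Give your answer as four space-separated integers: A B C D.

Step 1: PC=0 exec 'MOV A, D'. After: A=0 B=0 C=0 D=0 ZF=0 PC=1
Step 2: PC=1 exec 'SUB D, B'. After: A=0 B=0 C=0 D=0 ZF=1 PC=2
Step 3: PC=2 exec 'MUL A, A'. After: A=0 B=0 C=0 D=0 ZF=1 PC=3
Step 4: PC=3 exec 'SUB C, 8'. After: A=0 B=0 C=-8 D=0 ZF=0 PC=4
Step 5: PC=4 exec 'MOV D, -3'. After: A=0 B=0 C=-8 D=-3 ZF=0 PC=5
Step 6: PC=5 exec 'MUL A, B'. After: A=0 B=0 C=-8 D=-3 ZF=1 PC=6
Step 7: PC=6 exec 'MOV C, 8'. After: A=0 B=0 C=8 D=-3 ZF=1 PC=7
Step 8: PC=7 exec 'ADD C, 8'. After: A=0 B=0 C=16 D=-3 ZF=0 PC=8
Step 9: PC=8 exec 'HALT'. After: A=0 B=0 C=16 D=-3 ZF=0 PC=8 HALTED

Answer: 0 0 16 -3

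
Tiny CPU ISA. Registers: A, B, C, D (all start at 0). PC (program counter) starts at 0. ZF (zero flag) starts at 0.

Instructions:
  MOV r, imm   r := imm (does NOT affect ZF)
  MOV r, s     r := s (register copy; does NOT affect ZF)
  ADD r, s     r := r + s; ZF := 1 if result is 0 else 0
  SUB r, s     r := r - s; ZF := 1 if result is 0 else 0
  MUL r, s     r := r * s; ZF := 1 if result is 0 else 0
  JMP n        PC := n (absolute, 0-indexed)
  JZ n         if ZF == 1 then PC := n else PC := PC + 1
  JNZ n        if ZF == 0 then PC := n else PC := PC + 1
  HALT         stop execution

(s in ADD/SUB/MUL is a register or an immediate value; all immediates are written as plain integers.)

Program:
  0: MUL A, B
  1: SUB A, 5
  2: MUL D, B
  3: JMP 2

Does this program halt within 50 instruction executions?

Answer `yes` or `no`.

Answer: no

Derivation:
Step 1: PC=0 exec 'MUL A, B'. After: A=0 B=0 C=0 D=0 ZF=1 PC=1
Step 2: PC=1 exec 'SUB A, 5'. After: A=-5 B=0 C=0 D=0 ZF=0 PC=2
Step 3: PC=2 exec 'MUL D, B'. After: A=-5 B=0 C=0 D=0 ZF=1 PC=3
Step 4: PC=3 exec 'JMP 2'. After: A=-5 B=0 C=0 D=0 ZF=1 PC=2
Step 5: PC=2 exec 'MUL D, B'. After: A=-5 B=0 C=0 D=0 ZF=1 PC=3
State after step 5 equals state after step 3: the program is in a cycle of length 2 and will never halt.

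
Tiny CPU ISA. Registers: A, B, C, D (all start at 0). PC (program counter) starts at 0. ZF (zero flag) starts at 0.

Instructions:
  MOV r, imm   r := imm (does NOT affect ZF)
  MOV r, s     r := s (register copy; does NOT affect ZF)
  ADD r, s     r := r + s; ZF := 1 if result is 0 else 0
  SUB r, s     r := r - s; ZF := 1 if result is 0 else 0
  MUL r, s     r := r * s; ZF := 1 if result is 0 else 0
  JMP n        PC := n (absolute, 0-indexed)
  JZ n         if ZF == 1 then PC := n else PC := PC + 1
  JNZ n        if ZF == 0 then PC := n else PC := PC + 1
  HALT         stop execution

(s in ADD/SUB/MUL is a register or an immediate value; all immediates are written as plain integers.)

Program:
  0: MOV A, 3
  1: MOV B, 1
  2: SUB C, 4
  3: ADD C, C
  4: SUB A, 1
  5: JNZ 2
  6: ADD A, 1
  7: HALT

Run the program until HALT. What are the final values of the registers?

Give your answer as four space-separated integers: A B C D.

Answer: 1 1 -56 0

Derivation:
Step 1: PC=0 exec 'MOV A, 3'. After: A=3 B=0 C=0 D=0 ZF=0 PC=1
Step 2: PC=1 exec 'MOV B, 1'. After: A=3 B=1 C=0 D=0 ZF=0 PC=2
Step 3: PC=2 exec 'SUB C, 4'. After: A=3 B=1 C=-4 D=0 ZF=0 PC=3
Step 4: PC=3 exec 'ADD C, C'. After: A=3 B=1 C=-8 D=0 ZF=0 PC=4
Step 5: PC=4 exec 'SUB A, 1'. After: A=2 B=1 C=-8 D=0 ZF=0 PC=5
Step 6: PC=5 exec 'JNZ 2'. After: A=2 B=1 C=-8 D=0 ZF=0 PC=2
Step 7: PC=2 exec 'SUB C, 4'. After: A=2 B=1 C=-12 D=0 ZF=0 PC=3
Step 8: PC=3 exec 'ADD C, C'. After: A=2 B=1 C=-24 D=0 ZF=0 PC=4
Step 9: PC=4 exec 'SUB A, 1'. After: A=1 B=1 C=-24 D=0 ZF=0 PC=5
Step 10: PC=5 exec 'JNZ 2'. After: A=1 B=1 C=-24 D=0 ZF=0 PC=2
Step 11: PC=2 exec 'SUB C, 4'. After: A=1 B=1 C=-28 D=0 ZF=0 PC=3
Step 12: PC=3 exec 'ADD C, C'. After: A=1 B=1 C=-56 D=0 ZF=0 PC=4
Step 13: PC=4 exec 'SUB A, 1'. After: A=0 B=1 C=-56 D=0 ZF=1 PC=5
Step 14: PC=5 exec 'JNZ 2'. After: A=0 B=1 C=-56 D=0 ZF=1 PC=6
Step 15: PC=6 exec 'ADD A, 1'. After: A=1 B=1 C=-56 D=0 ZF=0 PC=7
Step 16: PC=7 exec 'HALT'. After: A=1 B=1 C=-56 D=0 ZF=0 PC=7 HALTED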